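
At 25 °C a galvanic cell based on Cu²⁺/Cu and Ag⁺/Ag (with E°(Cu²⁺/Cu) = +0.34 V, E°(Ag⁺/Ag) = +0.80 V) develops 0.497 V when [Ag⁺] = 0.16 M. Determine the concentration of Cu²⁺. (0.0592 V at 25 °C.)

From the Nernst equation, log Q = n(E° − E)/0.0592 = 2(0.46 − 0.497)/0.0592 = -1.250, so Q = 0.0562.
With Q = [Cu²⁺]/[Ag⁺]^2 and the known concentrations, [Cu²⁺] in the numerator gives [Cu²⁺] = 0.0014 M.

0.0014 M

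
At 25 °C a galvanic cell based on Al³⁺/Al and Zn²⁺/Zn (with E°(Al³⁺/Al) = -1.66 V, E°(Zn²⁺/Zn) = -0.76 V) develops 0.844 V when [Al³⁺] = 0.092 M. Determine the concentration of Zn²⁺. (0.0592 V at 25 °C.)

0.0026 M

From the Nernst equation, log Q = n(E° − E)/0.0592 = 6(0.90 − 0.844)/0.0592 = 5.676, so Q = 4.74 × 10^5.
With Q = [Al³⁺]^2/[Zn²⁺]^3 and the known concentrations, [Zn²⁺]^3 in the denominator gives [Zn²⁺] = 0.0026 M.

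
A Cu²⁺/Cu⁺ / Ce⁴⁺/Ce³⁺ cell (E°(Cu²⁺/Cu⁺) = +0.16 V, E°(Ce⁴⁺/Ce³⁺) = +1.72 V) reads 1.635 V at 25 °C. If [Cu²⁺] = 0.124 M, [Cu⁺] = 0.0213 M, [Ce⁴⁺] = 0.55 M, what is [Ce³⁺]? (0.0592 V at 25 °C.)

From the Nernst equation, log Q = n(E° − E)/0.0592 = 1(1.56 − 1.635)/0.0592 = -1.267, so Q = 0.0541.
With Q = [Cu²⁺]·[Ce³⁺]/([Cu⁺]·[Ce⁴⁺]) and the known concentrations, [Ce³⁺] in the numerator gives [Ce³⁺] = 0.0051 M.

0.0051 M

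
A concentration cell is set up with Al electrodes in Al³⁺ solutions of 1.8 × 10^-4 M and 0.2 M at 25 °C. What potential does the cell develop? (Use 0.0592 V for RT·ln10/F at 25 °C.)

0.060 V

Both half-cells are Al³⁺/Al, so E°_cell = 0. The concentrated side is the cathode; the cell reaction moves Al³⁺ from high to low concentration with n = 3.
Q = [Al³⁺]_dilute/[Al³⁺]_conc = 1.8 × 10^-4/0.2 = 9 × 10^-4.
E = 0 − (0.0592/3) log Q = −(0.0592/3)(-3.046) = 0.0601 V.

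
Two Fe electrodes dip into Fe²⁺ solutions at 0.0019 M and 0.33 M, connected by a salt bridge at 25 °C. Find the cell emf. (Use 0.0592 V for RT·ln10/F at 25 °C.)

0.066 V

Both half-cells are Fe²⁺/Fe, so E°_cell = 0. The concentrated side is the cathode; the cell reaction moves Fe²⁺ from high to low concentration with n = 2.
Q = [Fe²⁺]_dilute/[Fe²⁺]_conc = 0.0019/0.33 = 0.00576.
E = 0 − (0.0592/2) log Q = −(0.0592/2)(-2.240) = 0.0663 V.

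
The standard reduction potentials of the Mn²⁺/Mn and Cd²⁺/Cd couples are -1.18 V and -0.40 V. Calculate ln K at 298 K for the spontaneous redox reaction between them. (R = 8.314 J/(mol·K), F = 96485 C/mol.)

ln K = 60.8

E°_cell = -0.40 − (-1.18) = 0.78 V, with n = 2 electrons transferred.
At equilibrium E = 0, so the Nernst equation gives ln K = nFE°/RT = (2)(96485)(0.78)/((8.314)(298)) = 60.75.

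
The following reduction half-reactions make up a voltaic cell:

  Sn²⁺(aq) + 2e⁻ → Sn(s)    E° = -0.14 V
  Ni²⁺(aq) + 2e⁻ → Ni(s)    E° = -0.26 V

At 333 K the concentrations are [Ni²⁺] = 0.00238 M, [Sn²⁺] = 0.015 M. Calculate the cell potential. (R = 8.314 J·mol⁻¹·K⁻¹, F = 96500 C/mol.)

0.146 V

The Sn²⁺/Sn couple has the higher reduction potential and acts as the cathode, so E°_cell = -0.14 − (-0.26) = 0.12 V.
Balancing electrons gives n = 2; the reaction quotient is Q = [Ni²⁺]/[Sn²⁺] = 0.159.
E = E° − (RT/nF) ln Q = 0.12 − (8.314×333)/(2×96500) × (-1.841) = 0.120 + 0.026 = 0.146 V.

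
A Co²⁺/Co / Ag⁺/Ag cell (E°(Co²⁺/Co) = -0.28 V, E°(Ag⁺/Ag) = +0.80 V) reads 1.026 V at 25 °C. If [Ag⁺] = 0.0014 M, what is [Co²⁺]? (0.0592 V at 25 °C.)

1.3 × 10^-4 M

From the Nernst equation, log Q = n(E° − E)/0.0592 = 2(1.08 − 1.026)/0.0592 = 1.824, so Q = 66.7.
With Q = [Co²⁺]/[Ag⁺]^2 and the known concentrations, [Co²⁺] in the numerator gives [Co²⁺] = 1.3 × 10^-4 M.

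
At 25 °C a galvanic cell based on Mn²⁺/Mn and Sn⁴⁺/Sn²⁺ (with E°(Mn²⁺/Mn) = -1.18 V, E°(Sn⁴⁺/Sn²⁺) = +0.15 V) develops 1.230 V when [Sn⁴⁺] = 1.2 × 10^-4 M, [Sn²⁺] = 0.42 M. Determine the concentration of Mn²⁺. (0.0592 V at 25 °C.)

0.68 M

From the Nernst equation, log Q = n(E° − E)/0.0592 = 2(1.33 − 1.230)/0.0592 = 3.378, so Q = 2390.
With Q = [Mn²⁺]·[Sn²⁺]/[Sn⁴⁺] and the known concentrations, [Mn²⁺] in the numerator gives [Mn²⁺] = 0.68 M.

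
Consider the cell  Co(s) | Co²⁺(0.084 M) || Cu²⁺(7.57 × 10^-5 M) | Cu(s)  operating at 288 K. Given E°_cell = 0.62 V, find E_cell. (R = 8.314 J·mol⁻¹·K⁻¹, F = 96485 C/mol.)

0.533 V

Balancing electrons gives n = 2; the reaction quotient is Q = [Co²⁺]/[Cu²⁺] = 1110.
E = E° − (RT/nF) ln Q = 0.62 − (8.314×288)/(2×96485) × (7.012) = 0.620 − 0.087 = 0.533 V.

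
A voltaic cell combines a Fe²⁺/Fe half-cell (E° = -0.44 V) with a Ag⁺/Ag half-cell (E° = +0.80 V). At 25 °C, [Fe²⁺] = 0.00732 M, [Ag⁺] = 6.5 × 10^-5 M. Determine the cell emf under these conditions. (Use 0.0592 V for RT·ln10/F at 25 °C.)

1.06 V

The Ag⁺/Ag couple has the higher reduction potential and acts as the cathode, so E°_cell = +0.80 − (-0.44) = 1.24 V.
Balancing electrons gives n = 2; the reaction quotient is Q = [Fe²⁺]/[Ag⁺]^2 = 1.73 × 10^6.
At 25 °C, E = E° − (0.0592/n) log Q = 1.24 − (0.0592/2)(6.239) = 1.240 − 0.185 = 1.055 V.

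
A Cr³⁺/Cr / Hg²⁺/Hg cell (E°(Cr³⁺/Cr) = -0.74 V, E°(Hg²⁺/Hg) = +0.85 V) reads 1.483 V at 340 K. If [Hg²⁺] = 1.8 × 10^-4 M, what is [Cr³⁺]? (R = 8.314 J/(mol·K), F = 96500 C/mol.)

0.14 M

From the Nernst equation, ln Q = nF(E° − E)/RT = 6×96500×(1.59 − 1.483)/(8.314×340) = 21.917, so Q = 3.3 × 10^9.
With Q = [Cr³⁺]^2/[Hg²⁺]^3 and the known concentrations, [Cr³⁺]^2 in the numerator gives [Cr³⁺] = 0.14 M.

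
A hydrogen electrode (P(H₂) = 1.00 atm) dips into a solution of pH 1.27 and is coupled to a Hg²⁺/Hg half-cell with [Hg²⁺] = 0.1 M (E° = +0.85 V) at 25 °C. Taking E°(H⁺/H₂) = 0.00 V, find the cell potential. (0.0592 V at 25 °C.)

0.90 V

The Hg²⁺/Hg couple is the cathode, so E°_cell = 0.85 V; n = 2.
[H⁺] = 10^(−1.27) = 0.054 M, and Q = [H⁺]^2 / ([Hg²⁺]·P(H₂)) = 0.0288.
E = E° − (0.0592/2) log Q = 0.85 − (0.0592/2)(-1.540) = 0.896 V.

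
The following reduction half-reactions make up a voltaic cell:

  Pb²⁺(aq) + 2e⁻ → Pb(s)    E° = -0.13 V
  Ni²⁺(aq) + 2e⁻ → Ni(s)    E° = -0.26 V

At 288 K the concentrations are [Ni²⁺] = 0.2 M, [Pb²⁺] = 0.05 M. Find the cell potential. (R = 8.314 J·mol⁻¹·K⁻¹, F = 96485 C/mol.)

0.113 V

The Pb²⁺/Pb couple has the higher reduction potential and acts as the cathode, so E°_cell = -0.13 − (-0.26) = 0.13 V.
Balancing electrons gives n = 2; the reaction quotient is Q = [Ni²⁺]/[Pb²⁺] = 4.00.
E = E° − (RT/nF) ln Q = 0.13 − (8.314×288)/(2×96485) × (1.386) = 0.130 − 0.017 = 0.113 V.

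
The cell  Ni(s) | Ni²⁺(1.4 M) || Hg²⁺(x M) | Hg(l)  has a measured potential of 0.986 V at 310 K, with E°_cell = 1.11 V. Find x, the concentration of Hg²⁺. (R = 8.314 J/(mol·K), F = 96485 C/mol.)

From the Nernst equation, ln Q = nF(E° − E)/RT = 2×96485×(1.11 − 0.986)/(8.314×310) = 9.284, so Q = 1.08 × 10^4.
With Q = [Ni²⁺]/[Hg²⁺] and the known concentrations, [Hg²⁺] in the denominator gives [Hg²⁺] = 1.3 × 10^-4 M.

1.3 × 10^-4 M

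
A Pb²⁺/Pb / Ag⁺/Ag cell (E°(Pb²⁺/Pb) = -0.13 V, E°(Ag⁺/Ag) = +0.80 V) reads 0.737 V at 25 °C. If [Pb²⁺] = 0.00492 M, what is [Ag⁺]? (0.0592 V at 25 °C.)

From the Nernst equation, log Q = n(E° − E)/0.0592 = 2(0.93 − 0.737)/0.0592 = 6.520, so Q = 3.31 × 10^6.
With Q = [Pb²⁺]/[Ag⁺]^2 and the known concentrations, [Ag⁺]^2 in the denominator gives [Ag⁺] = 3.9 × 10^-5 M.

3.9 × 10^-5 M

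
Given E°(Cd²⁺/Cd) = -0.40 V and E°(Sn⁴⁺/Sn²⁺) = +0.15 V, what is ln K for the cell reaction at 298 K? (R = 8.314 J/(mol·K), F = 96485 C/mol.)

ln K = 42.8

E°_cell = +0.15 − (-0.40) = 0.55 V, with n = 2 electrons transferred.
At equilibrium E = 0, so the Nernst equation gives ln K = nFE°/RT = (2)(96485)(0.55)/((8.314)(298)) = 42.84.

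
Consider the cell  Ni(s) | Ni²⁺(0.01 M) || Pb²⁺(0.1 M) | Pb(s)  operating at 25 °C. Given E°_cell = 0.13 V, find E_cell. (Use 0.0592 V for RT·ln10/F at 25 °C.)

0.160 V

Balancing electrons gives n = 2; the reaction quotient is Q = [Ni²⁺]/[Pb²⁺] = 0.100.
At 25 °C, E = E° − (0.0592/n) log Q = 0.13 − (0.0592/2)(-1.000) = 0.130 + 0.030 = 0.160 V.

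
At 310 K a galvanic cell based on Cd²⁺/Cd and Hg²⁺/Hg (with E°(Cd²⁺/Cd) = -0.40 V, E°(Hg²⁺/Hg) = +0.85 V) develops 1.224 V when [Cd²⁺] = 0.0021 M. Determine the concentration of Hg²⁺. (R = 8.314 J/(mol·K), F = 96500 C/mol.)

3 × 10^-4 M

From the Nernst equation, ln Q = nF(E° − E)/RT = 2×96500×(1.25 − 1.224)/(8.314×310) = 1.947, so Q = 7.01.
With Q = [Cd²⁺]/[Hg²⁺] and the known concentrations, [Hg²⁺] in the denominator gives [Hg²⁺] = 3 × 10^-4 M.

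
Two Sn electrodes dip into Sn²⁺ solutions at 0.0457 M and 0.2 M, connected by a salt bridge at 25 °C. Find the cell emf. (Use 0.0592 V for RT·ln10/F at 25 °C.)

0.019 V

Both half-cells are Sn²⁺/Sn, so E°_cell = 0. The concentrated side is the cathode; the cell reaction moves Sn²⁺ from high to low concentration with n = 2.
Q = [Sn²⁺]_dilute/[Sn²⁺]_conc = 0.0457/0.2 = 0.228.
E = 0 − (0.0592/2) log Q = −(0.0592/2)(-0.641) = 0.0190 V.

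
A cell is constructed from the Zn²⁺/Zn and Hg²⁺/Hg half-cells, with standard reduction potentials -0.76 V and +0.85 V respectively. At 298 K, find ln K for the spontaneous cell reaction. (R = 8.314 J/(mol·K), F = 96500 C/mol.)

ln K = 125.4

E°_cell = +0.85 − (-0.76) = 1.61 V, with n = 2 electrons transferred.
At equilibrium E = 0, so the Nernst equation gives ln K = nFE°/RT = (2)(96500)(1.61)/((8.314)(298)) = 125.42.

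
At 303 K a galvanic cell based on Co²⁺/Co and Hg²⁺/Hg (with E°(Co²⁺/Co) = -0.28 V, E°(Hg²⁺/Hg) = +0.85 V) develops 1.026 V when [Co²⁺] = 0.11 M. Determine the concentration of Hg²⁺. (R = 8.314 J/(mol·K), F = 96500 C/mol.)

From the Nernst equation, ln Q = nF(E° − E)/RT = 2×96500×(1.13 − 1.026)/(8.314×303) = 7.968, so Q = 2890.
With Q = [Co²⁺]/[Hg²⁺] and the known concentrations, [Hg²⁺] in the denominator gives [Hg²⁺] = 3.8 × 10^-5 M.

3.8 × 10^-5 M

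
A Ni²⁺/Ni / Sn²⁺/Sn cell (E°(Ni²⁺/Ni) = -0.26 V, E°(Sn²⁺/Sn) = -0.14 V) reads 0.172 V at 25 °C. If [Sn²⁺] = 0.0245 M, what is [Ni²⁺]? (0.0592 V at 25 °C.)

4.3 × 10^-4 M

From the Nernst equation, log Q = n(E° − E)/0.0592 = 2(0.12 − 0.172)/0.0592 = -1.757, so Q = 0.0175.
With Q = [Ni²⁺]/[Sn²⁺] and the known concentrations, [Ni²⁺] in the numerator gives [Ni²⁺] = 4.3 × 10^-4 M.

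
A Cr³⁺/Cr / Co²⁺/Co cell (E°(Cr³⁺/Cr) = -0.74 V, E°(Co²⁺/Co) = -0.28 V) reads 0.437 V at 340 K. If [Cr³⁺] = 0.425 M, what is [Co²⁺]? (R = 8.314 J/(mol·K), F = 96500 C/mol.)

From the Nernst equation, ln Q = nF(E° − E)/RT = 6×96500×(0.46 − 0.437)/(8.314×340) = 4.711, so Q = 111.
With Q = [Cr³⁺]^2/[Co²⁺]^3 and the known concentrations, [Co²⁺]^3 in the denominator gives [Co²⁺] = 0.12 M.

0.12 M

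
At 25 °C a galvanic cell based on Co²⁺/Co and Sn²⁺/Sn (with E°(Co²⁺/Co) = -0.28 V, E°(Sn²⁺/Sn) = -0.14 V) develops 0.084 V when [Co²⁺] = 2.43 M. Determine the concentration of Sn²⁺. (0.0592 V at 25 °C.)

From the Nernst equation, log Q = n(E° − E)/0.0592 = 2(0.14 − 0.084)/0.0592 = 1.892, so Q = 78.0.
With Q = [Co²⁺]/[Sn²⁺] and the known concentrations, [Sn²⁺] in the denominator gives [Sn²⁺] = 0.031 M.

0.031 M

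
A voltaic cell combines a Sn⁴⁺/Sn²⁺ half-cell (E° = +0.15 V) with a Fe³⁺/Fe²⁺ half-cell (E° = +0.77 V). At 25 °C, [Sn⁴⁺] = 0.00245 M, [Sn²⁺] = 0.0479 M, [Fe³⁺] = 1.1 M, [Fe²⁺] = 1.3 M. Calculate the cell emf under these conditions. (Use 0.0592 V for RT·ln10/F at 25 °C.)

The Fe³⁺/Fe²⁺ couple has the higher reduction potential and acts as the cathode, so E°_cell = +0.77 − (+0.15) = 0.62 V.
Balancing electrons gives n = 2; the reaction quotient is Q = [Sn⁴⁺]·[Fe²⁺]^2/([Sn²⁺]·[Fe³⁺]^2) = 0.0714.
At 25 °C, E = E° − (0.0592/n) log Q = 0.62 − (0.0592/2)(-1.146) = 0.620 + 0.034 = 0.654 V.

0.654 V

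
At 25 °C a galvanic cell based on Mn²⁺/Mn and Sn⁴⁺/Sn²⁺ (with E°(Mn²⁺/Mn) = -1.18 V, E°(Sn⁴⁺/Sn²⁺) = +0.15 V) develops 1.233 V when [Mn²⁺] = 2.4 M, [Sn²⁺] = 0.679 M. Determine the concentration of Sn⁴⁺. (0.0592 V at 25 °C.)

From the Nernst equation, log Q = n(E° − E)/0.0592 = 2(1.33 − 1.233)/0.0592 = 3.277, so Q = 1890.
With Q = [Mn²⁺]·[Sn²⁺]/[Sn⁴⁺] and the known concentrations, [Sn⁴⁺] in the denominator gives [Sn⁴⁺] = 8.6 × 10^-4 M.

8.6 × 10^-4 M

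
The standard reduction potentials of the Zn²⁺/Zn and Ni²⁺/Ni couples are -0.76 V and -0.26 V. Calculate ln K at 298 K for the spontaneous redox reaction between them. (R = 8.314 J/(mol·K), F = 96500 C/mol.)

E°_cell = -0.26 − (-0.76) = 0.50 V, with n = 2 electrons transferred.
At equilibrium E = 0, so the Nernst equation gives ln K = nFE°/RT = (2)(96500)(0.50)/((8.314)(298)) = 38.95.

ln K = 38.9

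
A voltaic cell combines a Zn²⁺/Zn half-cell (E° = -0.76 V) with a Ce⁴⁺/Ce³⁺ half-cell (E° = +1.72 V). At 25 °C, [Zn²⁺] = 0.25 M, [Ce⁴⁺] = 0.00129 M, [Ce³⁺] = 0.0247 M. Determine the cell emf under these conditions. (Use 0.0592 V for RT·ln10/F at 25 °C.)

The Ce⁴⁺/Ce³⁺ couple has the higher reduction potential and acts as the cathode, so E°_cell = +1.72 − (-0.76) = 2.48 V.
Balancing electrons gives n = 2; the reaction quotient is Q = [Zn²⁺]·[Ce³⁺]^2/[Ce⁴⁺]^2 = 91.7.
At 25 °C, E = E° − (0.0592/n) log Q = 2.48 − (0.0592/2)(1.962) = 2.480 − 0.058 = 2.422 V.

2.42 V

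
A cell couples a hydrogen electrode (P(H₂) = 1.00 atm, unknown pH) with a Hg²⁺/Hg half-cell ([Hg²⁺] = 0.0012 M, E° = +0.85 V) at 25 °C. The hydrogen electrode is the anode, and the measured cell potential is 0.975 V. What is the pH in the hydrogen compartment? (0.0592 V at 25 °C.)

E°_cell = 0.85 V and n = 2.
log Q = n(E° − E)/0.0592 = 2×(0.85 − 0.975)/0.0592 = -4.223.
With Q = [H⁺]^2 / ([Hg²⁺]·P(H₂)), solving for [H⁺] gives log[H⁺] = -3.572, so pH = 3.57.

pH = 3.57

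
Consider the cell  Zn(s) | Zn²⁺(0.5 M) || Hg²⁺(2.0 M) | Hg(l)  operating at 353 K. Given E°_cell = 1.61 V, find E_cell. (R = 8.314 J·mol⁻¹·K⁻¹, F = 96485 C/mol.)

Balancing electrons gives n = 2; the reaction quotient is Q = [Zn²⁺]/[Hg²⁺] = 0.250.
E = E° − (RT/nF) ln Q = 1.61 − (8.314×353)/(2×96485) × (-1.386) = 1.610 + 0.021 = 1.631 V.

1.63 V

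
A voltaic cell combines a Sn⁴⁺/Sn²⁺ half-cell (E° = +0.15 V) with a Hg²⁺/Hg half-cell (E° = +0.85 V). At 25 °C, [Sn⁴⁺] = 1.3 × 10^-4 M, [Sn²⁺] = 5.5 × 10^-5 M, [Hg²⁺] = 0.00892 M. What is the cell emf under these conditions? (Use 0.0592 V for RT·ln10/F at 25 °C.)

The Hg²⁺/Hg couple has the higher reduction potential and acts as the cathode, so E°_cell = +0.85 − (+0.15) = 0.70 V.
Balancing electrons gives n = 2; the reaction quotient is Q = [Sn⁴⁺]/([Sn²⁺]·[Hg²⁺]) = 265.
At 25 °C, E = E° − (0.0592/n) log Q = 0.70 − (0.0592/2)(2.423) = 0.700 − 0.072 = 0.628 V.

0.628 V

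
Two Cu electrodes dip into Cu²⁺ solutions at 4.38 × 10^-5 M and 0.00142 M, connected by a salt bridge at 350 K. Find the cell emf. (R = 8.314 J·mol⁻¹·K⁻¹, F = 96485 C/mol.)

Both half-cells are Cu²⁺/Cu, so E°_cell = 0. The concentrated side is the cathode; the cell reaction moves Cu²⁺ from high to low concentration with n = 2.
Q = [Cu²⁺]_dilute/[Cu²⁺]_conc = 4.38 × 10^-5/0.00142 = 0.0308.
E = 0 − (RT/nF) ln Q = −((8.314×350)/(2×96485))(-3.479) = 0.0525 V.

0.052 V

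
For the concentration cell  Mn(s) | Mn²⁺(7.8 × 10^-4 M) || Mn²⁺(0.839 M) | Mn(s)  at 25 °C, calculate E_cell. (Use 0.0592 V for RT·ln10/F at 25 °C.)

0.090 V

Both half-cells are Mn²⁺/Mn, so E°_cell = 0. The concentrated side is the cathode; the cell reaction moves Mn²⁺ from high to low concentration with n = 2.
Q = [Mn²⁺]_dilute/[Mn²⁺]_conc = 7.8 × 10^-4/0.839 = 9.3 × 10^-4.
E = 0 − (0.0592/2) log Q = −(0.0592/2)(-3.032) = 0.0897 V.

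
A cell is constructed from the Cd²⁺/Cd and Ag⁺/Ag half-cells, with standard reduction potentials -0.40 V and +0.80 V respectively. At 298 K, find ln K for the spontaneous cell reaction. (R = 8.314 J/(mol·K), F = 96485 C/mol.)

ln K = 93.5

E°_cell = +0.80 − (-0.40) = 1.20 V, with n = 2 electrons transferred.
At equilibrium E = 0, so the Nernst equation gives ln K = nFE°/RT = (2)(96485)(1.20)/((8.314)(298)) = 93.46.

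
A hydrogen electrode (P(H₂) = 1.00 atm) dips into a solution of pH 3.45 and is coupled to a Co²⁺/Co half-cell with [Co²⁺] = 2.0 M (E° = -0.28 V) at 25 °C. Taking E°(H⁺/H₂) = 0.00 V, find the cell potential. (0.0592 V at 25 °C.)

The hydrogen couple is the cathode, so E°_cell = 0.28 V; n = 2.
[H⁺] = 10^(−3.45) = 3.5 × 10^-4 M, and Q = [Co²⁺]·P(H₂) / [H⁺]^2 = 1.59 × 10^7.
E = E° − (0.0592/2) log Q = 0.28 − (0.0592/2)(7.201) = 0.067 V.

0.067 V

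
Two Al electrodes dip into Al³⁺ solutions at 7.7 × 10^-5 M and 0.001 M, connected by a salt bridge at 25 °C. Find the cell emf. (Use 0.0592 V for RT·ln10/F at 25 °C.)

0.022 V

Both half-cells are Al³⁺/Al, so E°_cell = 0. The concentrated side is the cathode; the cell reaction moves Al³⁺ from high to low concentration with n = 3.
Q = [Al³⁺]_dilute/[Al³⁺]_conc = 7.7 × 10^-5/0.001 = 0.0770.
E = 0 − (0.0592/3) log Q = −(0.0592/3)(-1.114) = 0.0220 V.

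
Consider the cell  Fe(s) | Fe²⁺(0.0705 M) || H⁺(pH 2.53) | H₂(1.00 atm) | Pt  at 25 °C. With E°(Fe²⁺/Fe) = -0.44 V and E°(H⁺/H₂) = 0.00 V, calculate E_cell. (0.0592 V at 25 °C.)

0.32 V

The hydrogen couple is the cathode, so E°_cell = 0.44 V; n = 2.
[H⁺] = 10^(−2.53) = 0.0030 M, and Q = [Fe²⁺]·P(H₂) / [H⁺]^2 = 8090.
E = E° − (0.0592/2) log Q = 0.44 − (0.0592/2)(3.908) = 0.324 V.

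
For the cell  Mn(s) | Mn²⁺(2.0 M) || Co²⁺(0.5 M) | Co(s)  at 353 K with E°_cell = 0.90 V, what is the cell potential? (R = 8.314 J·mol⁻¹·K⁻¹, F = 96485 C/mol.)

0.879 V

Balancing electrons gives n = 2; the reaction quotient is Q = [Mn²⁺]/[Co²⁺] = 4.00.
E = E° − (RT/nF) ln Q = 0.90 − (8.314×353)/(2×96485) × (1.386) = 0.900 − 0.021 = 0.879 V.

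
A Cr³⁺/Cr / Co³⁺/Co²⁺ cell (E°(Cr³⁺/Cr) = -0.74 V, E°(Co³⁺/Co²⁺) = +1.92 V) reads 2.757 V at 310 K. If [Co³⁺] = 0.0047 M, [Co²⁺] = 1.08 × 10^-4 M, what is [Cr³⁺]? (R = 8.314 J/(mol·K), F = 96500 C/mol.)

1.5 M

From the Nernst equation, ln Q = nF(E° − E)/RT = 3×96500×(2.66 − 2.757)/(8.314×310) = -10.896, so Q = 1.85 × 10^-5.
With Q = [Cr³⁺]·[Co²⁺]^3/[Co³⁺]^3 and the known concentrations, [Cr³⁺] in the numerator gives [Cr³⁺] = 1.5 M.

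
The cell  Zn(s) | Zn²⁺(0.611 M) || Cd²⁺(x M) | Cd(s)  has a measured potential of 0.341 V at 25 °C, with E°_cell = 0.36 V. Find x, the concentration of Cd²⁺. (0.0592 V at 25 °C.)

0.14 M

From the Nernst equation, log Q = n(E° − E)/0.0592 = 2(0.36 − 0.341)/0.0592 = 0.642, so Q = 4.38.
With Q = [Zn²⁺]/[Cd²⁺] and the known concentrations, [Cd²⁺] in the denominator gives [Cd²⁺] = 0.14 M.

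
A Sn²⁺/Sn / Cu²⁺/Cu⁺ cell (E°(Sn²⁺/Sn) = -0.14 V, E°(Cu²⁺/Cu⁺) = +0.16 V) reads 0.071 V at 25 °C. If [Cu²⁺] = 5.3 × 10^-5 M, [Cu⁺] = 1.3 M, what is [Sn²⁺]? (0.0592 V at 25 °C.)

From the Nernst equation, log Q = n(E° − E)/0.0592 = 2(0.30 − 0.071)/0.0592 = 7.736, so Q = 5.45 × 10^7.
With Q = [Sn²⁺]·[Cu⁺]^2/[Cu²⁺]^2 and the known concentrations, [Sn²⁺] in the numerator gives [Sn²⁺] = 0.091 M.

0.091 M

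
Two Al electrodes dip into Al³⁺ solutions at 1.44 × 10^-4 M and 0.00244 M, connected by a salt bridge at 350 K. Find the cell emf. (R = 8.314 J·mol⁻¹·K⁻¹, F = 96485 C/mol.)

Both half-cells are Al³⁺/Al, so E°_cell = 0. The concentrated side is the cathode; the cell reaction moves Al³⁺ from high to low concentration with n = 3.
Q = [Al³⁺]_dilute/[Al³⁺]_conc = 1.44 × 10^-4/0.00244 = 0.0590.
E = 0 − (RT/nF) ln Q = −((8.314×350)/(3×96485))(-2.830) = 0.0285 V.

0.028 V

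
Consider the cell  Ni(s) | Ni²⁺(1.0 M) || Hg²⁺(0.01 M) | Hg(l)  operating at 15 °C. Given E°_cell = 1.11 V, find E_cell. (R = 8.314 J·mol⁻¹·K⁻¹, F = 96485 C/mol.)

Balancing electrons gives n = 2; the reaction quotient is Q = [Ni²⁺]/[Hg²⁺] = 100.
E = E° − (RT/nF) ln Q = 1.11 − (8.314×288)/(2×96485) × (4.605) = 1.110 − 0.057 = 1.053 V.

1.05 V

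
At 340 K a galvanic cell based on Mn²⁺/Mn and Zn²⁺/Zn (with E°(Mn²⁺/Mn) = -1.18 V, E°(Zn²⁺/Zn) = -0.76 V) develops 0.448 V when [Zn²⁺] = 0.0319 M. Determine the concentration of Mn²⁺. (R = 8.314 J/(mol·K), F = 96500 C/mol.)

From the Nernst equation, ln Q = nF(E° − E)/RT = 2×96500×(0.42 − 0.448)/(8.314×340) = -1.912, so Q = 0.148.
With Q = [Mn²⁺]/[Zn²⁺] and the known concentrations, [Mn²⁺] in the numerator gives [Mn²⁺] = 0.0047 M.

0.0047 M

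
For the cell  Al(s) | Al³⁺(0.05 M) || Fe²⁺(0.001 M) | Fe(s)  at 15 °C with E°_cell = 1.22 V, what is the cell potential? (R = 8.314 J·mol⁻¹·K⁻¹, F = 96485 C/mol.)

Balancing electrons gives n = 6; the reaction quotient is Q = [Al³⁺]^2/[Fe²⁺]^3 = 2.5 × 10^6.
E = E° − (RT/nF) ln Q = 1.22 − (8.314×288)/(6×96485) × (14.732) = 1.220 − 0.061 = 1.159 V.

1.16 V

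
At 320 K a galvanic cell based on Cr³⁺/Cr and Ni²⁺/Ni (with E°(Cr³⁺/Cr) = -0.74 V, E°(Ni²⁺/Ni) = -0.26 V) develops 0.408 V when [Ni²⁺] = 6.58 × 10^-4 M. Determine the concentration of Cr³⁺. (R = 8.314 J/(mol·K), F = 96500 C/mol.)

0.043 M

From the Nernst equation, ln Q = nF(E° − E)/RT = 6×96500×(0.48 − 0.408)/(8.314×320) = 15.669, so Q = 6.38 × 10^6.
With Q = [Cr³⁺]^2/[Ni²⁺]^3 and the known concentrations, [Cr³⁺]^2 in the numerator gives [Cr³⁺] = 0.043 M.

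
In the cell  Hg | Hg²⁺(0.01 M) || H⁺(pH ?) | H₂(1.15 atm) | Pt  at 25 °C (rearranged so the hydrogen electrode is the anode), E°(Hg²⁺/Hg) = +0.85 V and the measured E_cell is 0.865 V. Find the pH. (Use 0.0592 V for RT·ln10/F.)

pH = 1.22

E°_cell = 0.85 V and n = 2.
log Q = n(E° − E)/0.0592 = 2×(0.85 − 0.865)/0.0592 = -0.507.
With Q = [H⁺]^2 / ([Hg²⁺]·P(H₂)), solving for [H⁺] gives log[H⁺] = -1.223, so pH = 1.22.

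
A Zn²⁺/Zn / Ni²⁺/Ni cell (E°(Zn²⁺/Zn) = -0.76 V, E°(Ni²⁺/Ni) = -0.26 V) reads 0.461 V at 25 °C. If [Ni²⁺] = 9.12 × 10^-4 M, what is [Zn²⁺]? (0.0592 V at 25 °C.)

0.019 M

From the Nernst equation, log Q = n(E° − E)/0.0592 = 2(0.50 − 0.461)/0.0592 = 1.318, so Q = 20.8.
With Q = [Zn²⁺]/[Ni²⁺] and the known concentrations, [Zn²⁺] in the numerator gives [Zn²⁺] = 0.019 M.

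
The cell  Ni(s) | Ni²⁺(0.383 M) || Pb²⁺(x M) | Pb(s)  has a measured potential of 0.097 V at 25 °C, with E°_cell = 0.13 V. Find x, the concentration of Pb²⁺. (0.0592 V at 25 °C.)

From the Nernst equation, log Q = n(E° − E)/0.0592 = 2(0.13 − 0.097)/0.0592 = 1.115, so Q = 13.0.
With Q = [Ni²⁺]/[Pb²⁺] and the known concentrations, [Pb²⁺] in the denominator gives [Pb²⁺] = 0.029 M.

0.029 M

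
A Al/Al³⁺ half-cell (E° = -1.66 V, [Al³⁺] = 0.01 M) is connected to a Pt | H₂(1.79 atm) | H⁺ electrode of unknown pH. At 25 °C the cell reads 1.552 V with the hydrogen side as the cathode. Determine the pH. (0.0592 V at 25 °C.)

E°_cell = 1.66 V and n = 6.
log Q = n(E° − E)/0.0592 = 6×(1.66 − 1.552)/0.0592 = 10.946.
With Q = [Al³⁺]^2·P(H₂)^3 / [H⁺]^6, solving for [H⁺] gives log[H⁺] = -2.365, so pH = 2.36.

pH = 2.36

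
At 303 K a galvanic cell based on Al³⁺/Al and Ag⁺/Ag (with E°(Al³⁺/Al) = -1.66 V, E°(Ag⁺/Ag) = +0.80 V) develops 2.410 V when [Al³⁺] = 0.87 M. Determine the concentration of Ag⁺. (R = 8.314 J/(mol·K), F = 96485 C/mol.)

From the Nernst equation, ln Q = nF(E° − E)/RT = 3×96485×(2.46 − 2.410)/(8.314×303) = 5.745, so Q = 313.
With Q = [Al³⁺]/[Ag⁺]^3 and the known concentrations, [Ag⁺]^3 in the denominator gives [Ag⁺] = 0.14 M.

0.14 M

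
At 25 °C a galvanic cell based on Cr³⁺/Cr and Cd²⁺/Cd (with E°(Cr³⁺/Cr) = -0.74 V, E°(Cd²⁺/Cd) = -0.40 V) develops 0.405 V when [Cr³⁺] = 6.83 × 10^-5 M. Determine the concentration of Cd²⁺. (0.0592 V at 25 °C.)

From the Nernst equation, log Q = n(E° − E)/0.0592 = 6(0.34 − 0.405)/0.0592 = -6.588, so Q = 2.58 × 10^-7.
With Q = [Cr³⁺]^2/[Cd²⁺]^3 and the known concentrations, [Cd²⁺]^3 in the denominator gives [Cd²⁺] = 0.26 M.

0.26 M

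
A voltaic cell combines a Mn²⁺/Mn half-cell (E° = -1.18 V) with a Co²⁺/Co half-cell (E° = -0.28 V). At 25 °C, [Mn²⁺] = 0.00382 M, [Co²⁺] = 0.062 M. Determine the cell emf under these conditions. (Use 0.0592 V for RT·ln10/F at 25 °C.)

0.936 V

The Co²⁺/Co couple has the higher reduction potential and acts as the cathode, so E°_cell = -0.28 − (-1.18) = 0.90 V.
Balancing electrons gives n = 2; the reaction quotient is Q = [Mn²⁺]/[Co²⁺] = 0.0616.
At 25 °C, E = E° − (0.0592/n) log Q = 0.90 − (0.0592/2)(-1.210) = 0.900 + 0.036 = 0.936 V.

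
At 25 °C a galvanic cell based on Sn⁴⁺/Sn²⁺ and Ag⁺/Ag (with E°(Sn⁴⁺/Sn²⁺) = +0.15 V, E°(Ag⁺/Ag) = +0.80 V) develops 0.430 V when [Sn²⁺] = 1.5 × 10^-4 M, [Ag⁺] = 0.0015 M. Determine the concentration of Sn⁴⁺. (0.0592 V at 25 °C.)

0.0091 M

From the Nernst equation, log Q = n(E° − E)/0.0592 = 2(0.65 − 0.430)/0.0592 = 7.432, so Q = 2.71 × 10^7.
With Q = [Sn⁴⁺]/([Sn²⁺]·[Ag⁺]^2) and the known concentrations, [Sn⁴⁺] in the numerator gives [Sn⁴⁺] = 0.0091 M.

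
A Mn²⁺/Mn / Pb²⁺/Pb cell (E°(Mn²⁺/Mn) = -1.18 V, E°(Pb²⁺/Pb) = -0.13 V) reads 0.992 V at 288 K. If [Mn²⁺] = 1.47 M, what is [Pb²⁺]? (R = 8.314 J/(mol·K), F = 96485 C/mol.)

From the Nernst equation, ln Q = nF(E° − E)/RT = 2×96485×(1.05 − 0.992)/(8.314×288) = 4.674, so Q = 107.
With Q = [Mn²⁺]/[Pb²⁺] and the known concentrations, [Pb²⁺] in the denominator gives [Pb²⁺] = 0.014 M.

0.014 M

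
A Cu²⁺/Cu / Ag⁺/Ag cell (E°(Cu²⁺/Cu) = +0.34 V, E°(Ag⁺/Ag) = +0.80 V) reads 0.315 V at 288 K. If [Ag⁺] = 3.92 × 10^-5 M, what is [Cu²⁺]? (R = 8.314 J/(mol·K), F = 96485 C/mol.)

From the Nernst equation, ln Q = nF(E° − E)/RT = 2×96485×(0.46 − 0.315)/(8.314×288) = 11.686, so Q = 1.19 × 10^5.
With Q = [Cu²⁺]/[Ag⁺]^2 and the known concentrations, [Cu²⁺] in the numerator gives [Cu²⁺] = 1.8 × 10^-4 M.

1.8 × 10^-4 M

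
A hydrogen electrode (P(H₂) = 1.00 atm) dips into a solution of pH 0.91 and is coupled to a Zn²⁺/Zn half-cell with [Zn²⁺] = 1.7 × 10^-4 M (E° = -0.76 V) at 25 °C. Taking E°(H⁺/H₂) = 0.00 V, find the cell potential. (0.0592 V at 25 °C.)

The hydrogen couple is the cathode, so E°_cell = 0.76 V; n = 2.
[H⁺] = 10^(−0.91) = 0.12 M, and Q = [Zn²⁺]·P(H₂) / [H⁺]^2 = 0.0112.
E = E° − (0.0592/2) log Q = 0.76 − (0.0592/2)(-1.950) = 0.818 V.

0.82 V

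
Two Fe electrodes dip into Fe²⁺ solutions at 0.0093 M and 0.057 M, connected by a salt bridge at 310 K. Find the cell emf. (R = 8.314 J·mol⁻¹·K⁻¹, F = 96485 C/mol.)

0.024 V

Both half-cells are Fe²⁺/Fe, so E°_cell = 0. The concentrated side is the cathode; the cell reaction moves Fe²⁺ from high to low concentration with n = 2.
Q = [Fe²⁺]_dilute/[Fe²⁺]_conc = 0.0093/0.057 = 0.163.
E = 0 − (RT/nF) ln Q = −((8.314×310)/(2×96485))(-1.813) = 0.0242 V.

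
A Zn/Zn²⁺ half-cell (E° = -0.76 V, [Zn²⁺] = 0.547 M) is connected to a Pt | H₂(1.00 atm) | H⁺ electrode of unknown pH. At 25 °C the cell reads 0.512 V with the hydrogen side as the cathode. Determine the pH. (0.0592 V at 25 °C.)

pH = 4.32

E°_cell = 0.76 V and n = 2.
log Q = n(E° − E)/0.0592 = 2×(0.76 − 0.512)/0.0592 = 8.378.
With Q = [Zn²⁺]·P(H₂) / [H⁺]^2, solving for [H⁺] gives log[H⁺] = -4.320, so pH = 4.32.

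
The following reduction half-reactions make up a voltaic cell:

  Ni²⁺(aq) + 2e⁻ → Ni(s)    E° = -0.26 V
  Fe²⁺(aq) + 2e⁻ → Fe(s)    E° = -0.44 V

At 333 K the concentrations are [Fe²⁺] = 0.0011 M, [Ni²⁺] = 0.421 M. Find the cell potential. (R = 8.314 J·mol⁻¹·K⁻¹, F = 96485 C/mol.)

0.265 V

The Ni²⁺/Ni couple has the higher reduction potential and acts as the cathode, so E°_cell = -0.26 − (-0.44) = 0.18 V.
Balancing electrons gives n = 2; the reaction quotient is Q = [Fe²⁺]/[Ni²⁺] = 0.00261.
E = E° − (RT/nF) ln Q = 0.18 − (8.314×333)/(2×96485) × (-5.947) = 0.180 + 0.085 = 0.265 V.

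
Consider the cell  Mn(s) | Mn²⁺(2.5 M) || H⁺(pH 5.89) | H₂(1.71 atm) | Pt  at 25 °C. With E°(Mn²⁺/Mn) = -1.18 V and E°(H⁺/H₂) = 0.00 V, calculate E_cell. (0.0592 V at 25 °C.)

The hydrogen couple is the cathode, so E°_cell = 1.18 V; n = 2.
[H⁺] = 10^(−5.89) = 1.3 × 10^-6 M, and Q = [Mn²⁺]·P(H₂) / [H⁺]^2 = 2.58 × 10^12.
E = E° − (0.0592/2) log Q = 1.18 − (0.0592/2)(12.411) = 0.813 V.

0.81 V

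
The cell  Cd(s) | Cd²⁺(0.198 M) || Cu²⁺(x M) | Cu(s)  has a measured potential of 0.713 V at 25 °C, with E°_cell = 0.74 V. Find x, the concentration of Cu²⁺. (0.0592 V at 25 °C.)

From the Nernst equation, log Q = n(E° − E)/0.0592 = 2(0.74 − 0.713)/0.0592 = 0.912, so Q = 8.17.
With Q = [Cd²⁺]/[Cu²⁺] and the known concentrations, [Cu²⁺] in the denominator gives [Cu²⁺] = 0.024 M.

0.024 M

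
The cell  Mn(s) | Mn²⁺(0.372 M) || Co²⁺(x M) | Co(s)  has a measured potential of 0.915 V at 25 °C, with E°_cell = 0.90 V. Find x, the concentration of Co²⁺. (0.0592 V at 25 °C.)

1.2 M

From the Nernst equation, log Q = n(E° − E)/0.0592 = 2(0.90 − 0.915)/0.0592 = -0.507, so Q = 0.311.
With Q = [Mn²⁺]/[Co²⁺] and the known concentrations, [Co²⁺] in the denominator gives [Co²⁺] = 1.2 M.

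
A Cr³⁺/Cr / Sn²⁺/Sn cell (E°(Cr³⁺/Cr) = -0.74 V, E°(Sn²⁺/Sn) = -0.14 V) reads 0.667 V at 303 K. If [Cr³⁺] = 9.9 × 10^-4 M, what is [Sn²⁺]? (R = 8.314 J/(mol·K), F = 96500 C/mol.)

From the Nernst equation, ln Q = nF(E° − E)/RT = 6×96500×(0.60 − 0.667)/(8.314×303) = -15.399, so Q = 2.05 × 10^-7.
With Q = [Cr³⁺]^2/[Sn²⁺]^3 and the known concentrations, [Sn²⁺]^3 in the denominator gives [Sn²⁺] = 1.7 M.

1.7 M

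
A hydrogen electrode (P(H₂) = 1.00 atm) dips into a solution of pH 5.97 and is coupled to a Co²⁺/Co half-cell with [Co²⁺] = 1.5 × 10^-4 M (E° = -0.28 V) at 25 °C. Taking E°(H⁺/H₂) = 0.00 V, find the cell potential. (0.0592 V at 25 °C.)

The hydrogen couple is the cathode, so E°_cell = 0.28 V; n = 2.
[H⁺] = 10^(−5.97) = 1.1 × 10^-6 M, and Q = [Co²⁺]·P(H₂) / [H⁺]^2 = 1.31 × 10^8.
E = E° − (0.0592/2) log Q = 0.28 − (0.0592/2)(8.116) = 0.040 V.

0.040 V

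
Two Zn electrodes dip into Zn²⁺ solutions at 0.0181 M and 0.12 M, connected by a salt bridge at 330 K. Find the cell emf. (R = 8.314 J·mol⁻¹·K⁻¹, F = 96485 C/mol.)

Both half-cells are Zn²⁺/Zn, so E°_cell = 0. The concentrated side is the cathode; the cell reaction moves Zn²⁺ from high to low concentration with n = 2.
Q = [Zn²⁺]_dilute/[Zn²⁺]_conc = 0.0181/0.12 = 0.151.
E = 0 − (RT/nF) ln Q = −((8.314×330)/(2×96485))(-1.892) = 0.0269 V.

0.027 V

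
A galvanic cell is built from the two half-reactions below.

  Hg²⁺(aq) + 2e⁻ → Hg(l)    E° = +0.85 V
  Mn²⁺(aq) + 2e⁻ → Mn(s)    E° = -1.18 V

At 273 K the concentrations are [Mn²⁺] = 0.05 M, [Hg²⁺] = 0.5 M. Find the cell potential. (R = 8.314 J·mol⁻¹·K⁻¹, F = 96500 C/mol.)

The Hg²⁺/Hg couple has the higher reduction potential and acts as the cathode, so E°_cell = +0.85 − (-1.18) = 2.03 V.
Balancing electrons gives n = 2; the reaction quotient is Q = [Mn²⁺]/[Hg²⁺] = 0.100.
E = E° − (RT/nF) ln Q = 2.03 − (8.314×273)/(2×96500) × (-2.303) = 2.030 + 0.027 = 2.057 V.

2.06 V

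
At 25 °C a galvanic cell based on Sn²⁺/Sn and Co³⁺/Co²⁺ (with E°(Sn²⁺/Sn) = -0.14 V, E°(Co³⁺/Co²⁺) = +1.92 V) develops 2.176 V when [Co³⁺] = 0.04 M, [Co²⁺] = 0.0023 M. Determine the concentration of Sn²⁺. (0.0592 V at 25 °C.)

0.036 M

From the Nernst equation, log Q = n(E° − E)/0.0592 = 2(2.06 − 2.176)/0.0592 = -3.919, so Q = 1.21 × 10^-4.
With Q = [Sn²⁺]·[Co²⁺]^2/[Co³⁺]^2 and the known concentrations, [Sn²⁺] in the numerator gives [Sn²⁺] = 0.036 M.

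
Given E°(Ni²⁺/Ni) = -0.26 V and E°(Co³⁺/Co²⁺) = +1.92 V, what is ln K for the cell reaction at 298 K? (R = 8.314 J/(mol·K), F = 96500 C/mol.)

E°_cell = +1.92 − (-0.26) = 2.18 V, with n = 2 electrons transferred.
At equilibrium E = 0, so the Nernst equation gives ln K = nFE°/RT = (2)(96500)(2.18)/((8.314)(298)) = 169.82.

ln K = 169.8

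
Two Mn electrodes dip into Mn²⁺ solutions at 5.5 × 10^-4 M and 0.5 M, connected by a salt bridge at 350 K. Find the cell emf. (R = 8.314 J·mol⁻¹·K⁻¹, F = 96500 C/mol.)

0.10 V

Both half-cells are Mn²⁺/Mn, so E°_cell = 0. The concentrated side is the cathode; the cell reaction moves Mn²⁺ from high to low concentration with n = 2.
Q = [Mn²⁺]_dilute/[Mn²⁺]_conc = 5.5 × 10^-4/0.5 = 0.00110.
E = 0 − (RT/nF) ln Q = −((8.314×350)/(2×96500))(-6.812) = 0.1027 V.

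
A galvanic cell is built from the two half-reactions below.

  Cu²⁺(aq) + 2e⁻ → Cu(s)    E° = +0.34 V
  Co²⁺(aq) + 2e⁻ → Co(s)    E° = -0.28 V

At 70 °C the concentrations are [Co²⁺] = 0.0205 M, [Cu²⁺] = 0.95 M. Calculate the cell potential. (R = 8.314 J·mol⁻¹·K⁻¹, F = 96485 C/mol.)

0.677 V

The Cu²⁺/Cu couple has the higher reduction potential and acts as the cathode, so E°_cell = +0.34 − (-0.28) = 0.62 V.
Balancing electrons gives n = 2; the reaction quotient is Q = [Co²⁺]/[Cu²⁺] = 0.0216.
E = E° − (RT/nF) ln Q = 0.62 − (8.314×343)/(2×96485) × (-3.836) = 0.620 + 0.057 = 0.677 V.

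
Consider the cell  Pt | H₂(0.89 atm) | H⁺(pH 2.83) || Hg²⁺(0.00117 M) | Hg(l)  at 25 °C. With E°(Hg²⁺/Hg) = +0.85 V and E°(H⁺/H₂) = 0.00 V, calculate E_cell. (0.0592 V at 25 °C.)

The Hg²⁺/Hg couple is the cathode, so E°_cell = 0.85 V; n = 2.
[H⁺] = 10^(−2.83) = 0.0015 M, and Q = [H⁺]^2 / ([Hg²⁺]·P(H₂)) = 0.00210.
E = E° − (0.0592/2) log Q = 0.85 − (0.0592/2)(-2.678) = 0.929 V.

0.93 V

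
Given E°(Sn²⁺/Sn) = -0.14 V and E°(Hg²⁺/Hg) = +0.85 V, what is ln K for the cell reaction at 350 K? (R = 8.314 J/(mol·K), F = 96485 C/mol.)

ln K = 65.7

E°_cell = +0.85 − (-0.14) = 0.99 V, with n = 2 electrons transferred.
At equilibrium E = 0, so the Nernst equation gives ln K = nFE°/RT = (2)(96485)(0.99)/((8.314)(350)) = 65.65.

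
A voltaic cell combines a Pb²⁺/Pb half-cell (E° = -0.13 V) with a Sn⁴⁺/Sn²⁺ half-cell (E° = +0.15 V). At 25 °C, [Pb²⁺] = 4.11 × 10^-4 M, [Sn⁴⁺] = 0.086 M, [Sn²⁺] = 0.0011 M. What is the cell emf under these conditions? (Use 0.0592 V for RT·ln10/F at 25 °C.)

0.436 V

The Sn⁴⁺/Sn²⁺ couple has the higher reduction potential and acts as the cathode, so E°_cell = +0.15 − (-0.13) = 0.28 V.
Balancing electrons gives n = 2; the reaction quotient is Q = [Pb²⁺]·[Sn²⁺]/[Sn⁴⁺] = 5.26 × 10^-6.
At 25 °C, E = E° − (0.0592/n) log Q = 0.28 − (0.0592/2)(-5.279) = 0.280 + 0.156 = 0.436 V.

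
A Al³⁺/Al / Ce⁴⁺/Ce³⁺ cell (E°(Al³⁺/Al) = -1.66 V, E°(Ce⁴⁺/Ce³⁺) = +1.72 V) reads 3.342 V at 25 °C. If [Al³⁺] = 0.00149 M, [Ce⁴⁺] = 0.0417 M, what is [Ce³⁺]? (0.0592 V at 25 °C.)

From the Nernst equation, log Q = n(E° − E)/0.0592 = 3(3.38 − 3.342)/0.0592 = 1.926, so Q = 84.3.
With Q = [Al³⁺]·[Ce³⁺]^3/[Ce⁴⁺]^3 and the known concentrations, [Ce³⁺]^3 in the numerator gives [Ce³⁺] = 1.6 M.

1.6 M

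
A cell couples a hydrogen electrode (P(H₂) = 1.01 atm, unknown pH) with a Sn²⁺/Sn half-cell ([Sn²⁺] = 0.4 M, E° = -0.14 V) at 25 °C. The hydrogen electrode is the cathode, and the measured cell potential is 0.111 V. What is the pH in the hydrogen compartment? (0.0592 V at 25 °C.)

E°_cell = 0.14 V and n = 2.
log Q = n(E° − E)/0.0592 = 2×(0.14 − 0.111)/0.0592 = 0.980.
With Q = [Sn²⁺]·P(H₂) / [H⁺]^2, solving for [H⁺] gives log[H⁺] = -0.687, so pH = 0.69.

pH = 0.69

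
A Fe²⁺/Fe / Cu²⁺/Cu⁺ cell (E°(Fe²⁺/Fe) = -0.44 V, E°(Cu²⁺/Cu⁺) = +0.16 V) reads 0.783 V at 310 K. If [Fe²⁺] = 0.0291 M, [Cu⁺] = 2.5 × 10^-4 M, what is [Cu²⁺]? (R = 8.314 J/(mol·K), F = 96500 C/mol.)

From the Nernst equation, ln Q = nF(E° − E)/RT = 2×96500×(0.60 − 0.783)/(8.314×310) = -13.704, so Q = 1.12 × 10^-6.
With Q = [Fe²⁺]·[Cu⁺]^2/[Cu²⁺]^2 and the known concentrations, [Cu²⁺]^2 in the denominator gives [Cu²⁺] = 0.04 M.

0.04 M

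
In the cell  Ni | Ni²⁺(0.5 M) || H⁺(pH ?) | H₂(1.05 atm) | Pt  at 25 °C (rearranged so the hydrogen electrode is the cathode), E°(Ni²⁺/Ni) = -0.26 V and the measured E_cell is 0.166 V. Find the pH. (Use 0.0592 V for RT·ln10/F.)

E°_cell = 0.26 V and n = 2.
log Q = n(E° − E)/0.0592 = 2×(0.26 − 0.166)/0.0592 = 3.176.
With Q = [Ni²⁺]·P(H₂) / [H⁺]^2, solving for [H⁺] gives log[H⁺] = -1.728, so pH = 1.73.

pH = 1.73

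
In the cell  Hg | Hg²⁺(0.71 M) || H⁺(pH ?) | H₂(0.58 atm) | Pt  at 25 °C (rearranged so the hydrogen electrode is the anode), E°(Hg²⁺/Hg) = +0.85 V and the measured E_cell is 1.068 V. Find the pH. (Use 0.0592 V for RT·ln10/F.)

pH = 3.88

E°_cell = 0.85 V and n = 2.
log Q = n(E° − E)/0.0592 = 2×(0.85 − 1.068)/0.0592 = -7.365.
With Q = [H⁺]^2 / ([Hg²⁺]·P(H₂)), solving for [H⁺] gives log[H⁺] = -3.875, so pH = 3.88.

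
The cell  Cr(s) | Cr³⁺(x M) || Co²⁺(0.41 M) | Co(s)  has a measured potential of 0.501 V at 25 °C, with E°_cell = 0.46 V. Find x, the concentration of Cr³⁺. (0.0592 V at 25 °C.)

0.0022 M

From the Nernst equation, log Q = n(E° − E)/0.0592 = 6(0.46 − 0.501)/0.0592 = -4.155, so Q = 6.99 × 10^-5.
With Q = [Cr³⁺]^2/[Co²⁺]^3 and the known concentrations, [Cr³⁺]^2 in the numerator gives [Cr³⁺] = 0.0022 M.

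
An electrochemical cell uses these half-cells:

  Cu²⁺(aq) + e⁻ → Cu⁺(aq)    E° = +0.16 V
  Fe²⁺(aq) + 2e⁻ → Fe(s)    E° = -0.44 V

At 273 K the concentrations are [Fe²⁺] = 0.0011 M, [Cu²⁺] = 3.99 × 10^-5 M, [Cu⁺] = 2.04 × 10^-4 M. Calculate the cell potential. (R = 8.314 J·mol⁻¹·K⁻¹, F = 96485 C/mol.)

The Cu²⁺/Cu⁺ couple has the higher reduction potential and acts as the cathode, so E°_cell = +0.16 − (-0.44) = 0.60 V.
Balancing electrons gives n = 2; the reaction quotient is Q = [Fe²⁺]·[Cu⁺]^2/[Cu²⁺]^2 = 0.0288.
E = E° − (RT/nF) ln Q = 0.60 − (8.314×273)/(2×96485) × (-3.549) = 0.600 + 0.042 = 0.642 V.

0.642 V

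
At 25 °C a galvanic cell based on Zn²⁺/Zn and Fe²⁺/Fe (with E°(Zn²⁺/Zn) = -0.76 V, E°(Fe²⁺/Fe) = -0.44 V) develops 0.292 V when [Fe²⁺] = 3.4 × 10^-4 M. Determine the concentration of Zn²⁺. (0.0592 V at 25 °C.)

From the Nernst equation, log Q = n(E° − E)/0.0592 = 2(0.32 − 0.292)/0.0592 = 0.946, so Q = 8.83.
With Q = [Zn²⁺]/[Fe²⁺] and the known concentrations, [Zn²⁺] in the numerator gives [Zn²⁺] = 0.003 M.

0.003 M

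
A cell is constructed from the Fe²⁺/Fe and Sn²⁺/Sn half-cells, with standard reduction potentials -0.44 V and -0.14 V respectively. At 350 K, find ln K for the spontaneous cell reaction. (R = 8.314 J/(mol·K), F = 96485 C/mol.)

E°_cell = -0.14 − (-0.44) = 0.30 V, with n = 2 electrons transferred.
At equilibrium E = 0, so the Nernst equation gives ln K = nFE°/RT = (2)(96485)(0.30)/((8.314)(350)) = 19.89.

ln K = 19.9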